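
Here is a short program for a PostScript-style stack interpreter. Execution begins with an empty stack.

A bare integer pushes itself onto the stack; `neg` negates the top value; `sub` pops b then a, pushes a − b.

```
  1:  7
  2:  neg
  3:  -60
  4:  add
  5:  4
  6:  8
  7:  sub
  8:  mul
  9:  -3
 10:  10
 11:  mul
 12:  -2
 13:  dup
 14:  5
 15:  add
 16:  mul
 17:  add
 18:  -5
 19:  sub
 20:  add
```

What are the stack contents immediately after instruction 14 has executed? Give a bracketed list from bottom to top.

[268, -30, -2, -2, 5]

7   → 7
neg → -7
-60 → -7 -60
add → -67
4   → -67 4
8   → -67 4 8
sub → -67 -4
mul → 268
-3  → 268 -3
10  → 268 -3 10
mul → 268 -30
-2  → 268 -30 -2
dup → 268 -30 -2 -2
5   → 268 -30 -2 -2 5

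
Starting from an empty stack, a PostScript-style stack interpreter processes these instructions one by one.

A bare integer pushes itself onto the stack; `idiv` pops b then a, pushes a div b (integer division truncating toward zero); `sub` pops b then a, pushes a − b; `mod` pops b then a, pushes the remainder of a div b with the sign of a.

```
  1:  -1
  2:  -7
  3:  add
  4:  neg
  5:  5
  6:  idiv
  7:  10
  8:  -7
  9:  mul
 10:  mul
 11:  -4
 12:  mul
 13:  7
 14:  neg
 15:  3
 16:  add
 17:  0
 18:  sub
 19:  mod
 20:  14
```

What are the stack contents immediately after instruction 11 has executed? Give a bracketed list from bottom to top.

-1   → [-1]
-7   → [-1, -7]
add  → [-8]
neg  → [8]
5    → [8, 5]
idiv → [1]
10   → [1, 10]
-7   → [1, 10, -7]
mul  → [1, -70]
mul  → [-70]
-4   → [-70, -4]

[-70, -4]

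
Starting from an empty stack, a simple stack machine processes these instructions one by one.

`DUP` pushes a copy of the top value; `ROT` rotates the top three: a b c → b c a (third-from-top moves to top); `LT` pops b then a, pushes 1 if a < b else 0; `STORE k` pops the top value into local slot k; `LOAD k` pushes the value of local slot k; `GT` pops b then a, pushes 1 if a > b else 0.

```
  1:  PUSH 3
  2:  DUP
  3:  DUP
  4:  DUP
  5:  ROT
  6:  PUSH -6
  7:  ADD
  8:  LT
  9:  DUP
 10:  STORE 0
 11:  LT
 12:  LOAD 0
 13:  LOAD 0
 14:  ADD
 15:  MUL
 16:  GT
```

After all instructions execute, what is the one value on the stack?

PUSH 3   [3]
DUP      [3, 3]
DUP      [3, 3, 3]
DUP      [3, 3, 3, 3]
ROT      [3, 3, 3, 3]
PUSH -6  [3, 3, 3, 3, -6]
ADD      [3, 3, 3, -3]
LT       [3, 3, 0]
DUP      [3, 3, 0, 0]
STORE 0  [3, 3, 0]
LT       [3, 0]
LOAD 0   [3, 0, 0]
LOAD 0   [3, 0, 0, 0]
ADD      [3, 0, 0]
MUL      [3, 0]
GT       [1]

1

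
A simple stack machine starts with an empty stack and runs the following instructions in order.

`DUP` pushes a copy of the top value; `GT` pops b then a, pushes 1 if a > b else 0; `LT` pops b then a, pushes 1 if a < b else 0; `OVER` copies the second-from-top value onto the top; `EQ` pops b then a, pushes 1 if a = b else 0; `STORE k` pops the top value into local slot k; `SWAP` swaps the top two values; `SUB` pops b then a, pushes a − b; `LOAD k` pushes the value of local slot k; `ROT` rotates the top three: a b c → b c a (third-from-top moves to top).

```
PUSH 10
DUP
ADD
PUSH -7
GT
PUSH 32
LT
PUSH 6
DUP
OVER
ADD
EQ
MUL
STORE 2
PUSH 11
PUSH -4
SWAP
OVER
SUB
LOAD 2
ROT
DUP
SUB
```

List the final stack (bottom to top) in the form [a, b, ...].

[15, 0, 0]

PUSH 10 → 10
DUP     → 10 10
ADD     → 20
PUSH -7 → 20 -7
GT      → 1
PUSH 32 → 1 32
LT      → 1
PUSH 6  → 1 6
DUP     → 1 6 6
OVER    → 1 6 6 6
ADD     → 1 6 12
EQ      → 1 0
MUL     → 0
STORE 2 → (empty)
PUSH 11 → 11
PUSH -4 → 11 -4
SWAP    → -4 11
OVER    → -4 11 -4
SUB     → -4 15
LOAD 2  → -4 15 0
ROT     → 15 0 -4
DUP     → 15 0 -4 -4
SUB     → 15 0 0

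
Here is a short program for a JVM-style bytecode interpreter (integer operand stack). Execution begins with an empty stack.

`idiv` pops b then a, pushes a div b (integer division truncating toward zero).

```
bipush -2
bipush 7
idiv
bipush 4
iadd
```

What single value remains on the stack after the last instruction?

4

bipush -2 : [-2]
bipush 7  : [-2, 7]
idiv      : [0]
bipush 4  : [0, 4]
iadd      : [4]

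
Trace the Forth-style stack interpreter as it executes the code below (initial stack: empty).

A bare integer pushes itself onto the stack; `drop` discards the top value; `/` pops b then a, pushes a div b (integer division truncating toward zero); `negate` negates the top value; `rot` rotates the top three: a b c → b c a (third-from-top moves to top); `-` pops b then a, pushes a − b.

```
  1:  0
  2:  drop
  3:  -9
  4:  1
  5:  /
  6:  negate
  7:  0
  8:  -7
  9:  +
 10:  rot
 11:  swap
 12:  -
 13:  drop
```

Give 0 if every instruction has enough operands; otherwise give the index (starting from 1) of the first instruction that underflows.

0       [0]
drop    []
-9      [-9]
1       [-9, 1]
/       [-9]
negate  [9]
0       [9, 0]
-7      [9, 0, -7]
+       [9, -7]
rot  — needs 3 operands, stack has 2 → underflow

10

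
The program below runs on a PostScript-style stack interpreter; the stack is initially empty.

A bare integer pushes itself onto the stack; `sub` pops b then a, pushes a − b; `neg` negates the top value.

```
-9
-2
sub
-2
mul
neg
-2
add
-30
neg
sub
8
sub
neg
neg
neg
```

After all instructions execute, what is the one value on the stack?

-9   [-9]
-2   [-9, -2]
sub  [-7]
-2   [-7, -2]
mul  [14]
neg  [-14]
-2   [-14, -2]
add  [-16]
-30  [-16, -30]
neg  [-16, 30]
sub  [-46]
8    [-46, 8]
sub  [-54]
neg  [54]
neg  [-54]
neg  [54]

54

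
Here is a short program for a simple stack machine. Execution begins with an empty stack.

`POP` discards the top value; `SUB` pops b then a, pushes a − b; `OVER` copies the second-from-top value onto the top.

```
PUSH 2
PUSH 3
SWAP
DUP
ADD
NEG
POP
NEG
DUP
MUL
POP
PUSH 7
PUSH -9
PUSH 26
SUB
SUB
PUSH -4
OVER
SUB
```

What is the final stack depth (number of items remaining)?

2

PUSH 2  → [2]
PUSH 3  → [2, 3]
SWAP    → [3, 2]
DUP     → [3, 2, 2]
ADD     → [3, 4]
NEG     → [3, -4]
POP     → [3]
NEG     → [-3]
DUP     → [-3, -3]
MUL     → [9]
POP     → []
PUSH 7  → [7]
PUSH -9 → [7, -9]
PUSH 26 → [7, -9, 26]
SUB     → [7, -35]
SUB     → [42]
PUSH -4 → [42, -4]
OVER    → [42, -4, 42]
SUB     → [42, -46]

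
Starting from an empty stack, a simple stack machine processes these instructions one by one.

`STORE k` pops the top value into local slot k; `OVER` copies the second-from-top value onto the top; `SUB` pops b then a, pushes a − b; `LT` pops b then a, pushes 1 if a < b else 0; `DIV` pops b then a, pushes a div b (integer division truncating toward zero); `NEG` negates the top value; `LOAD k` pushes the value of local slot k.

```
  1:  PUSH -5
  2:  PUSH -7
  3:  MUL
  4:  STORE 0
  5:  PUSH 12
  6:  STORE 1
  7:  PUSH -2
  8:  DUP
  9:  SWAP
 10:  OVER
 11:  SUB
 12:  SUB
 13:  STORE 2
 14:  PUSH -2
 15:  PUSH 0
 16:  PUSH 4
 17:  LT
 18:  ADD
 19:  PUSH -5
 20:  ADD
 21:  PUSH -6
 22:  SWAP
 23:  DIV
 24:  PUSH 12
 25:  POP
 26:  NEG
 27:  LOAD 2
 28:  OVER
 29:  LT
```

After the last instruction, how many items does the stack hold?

2

PUSH -5 : [-5]
PUSH -7 : [-5, -7]
MUL     : [35]
STORE 0 : []
PUSH 12 : [12]
STORE 1 : []
PUSH -2 : [-2]
DUP     : [-2, -2]
SWAP    : [-2, -2]
OVER    : [-2, -2, -2]
SUB     : [-2, 0]
SUB     : [-2]
STORE 2 : []
PUSH -2 : [-2]
PUSH 0  : [-2, 0]
PUSH 4  : [-2, 0, 4]
LT      : [-2, 1]
ADD     : [-1]
PUSH -5 : [-1, -5]
ADD     : [-6]
PUSH -6 : [-6, -6]
SWAP    : [-6, -6]
DIV     : [1]
PUSH 12 : [1, 12]
POP     : [1]
NEG     : [-1]
LOAD 2  : [-1, -2]
OVER    : [-1, -2, -1]
LT      : [-1, 1]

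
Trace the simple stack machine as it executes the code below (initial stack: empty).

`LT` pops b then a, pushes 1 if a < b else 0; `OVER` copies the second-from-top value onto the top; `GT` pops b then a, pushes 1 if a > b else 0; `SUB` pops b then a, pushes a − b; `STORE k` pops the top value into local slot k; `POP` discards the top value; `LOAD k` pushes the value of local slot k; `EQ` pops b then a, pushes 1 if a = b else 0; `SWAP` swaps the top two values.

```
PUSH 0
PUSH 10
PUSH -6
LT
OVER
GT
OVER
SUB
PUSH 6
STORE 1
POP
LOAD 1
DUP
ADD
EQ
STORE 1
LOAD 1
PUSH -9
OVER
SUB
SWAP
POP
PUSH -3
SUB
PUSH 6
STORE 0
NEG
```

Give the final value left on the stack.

PUSH 0  → [0]
PUSH 10 → [0, 10]
PUSH -6 → [0, 10, -6]
LT      → [0, 0]
OVER    → [0, 0, 0]
GT      → [0, 0]
OVER    → [0, 0, 0]
SUB     → [0, 0]
PUSH 6  → [0, 0, 6]
STORE 1 → [0, 0]
POP     → [0]
LOAD 1  → [0, 6]
DUP     → [0, 6, 6]
ADD     → [0, 12]
EQ      → [0]
STORE 1 → []
LOAD 1  → [0]
PUSH -9 → [0, -9]
OVER    → [0, -9, 0]
SUB     → [0, -9]
SWAP    → [-9, 0]
POP     → [-9]
PUSH -3 → [-9, -3]
SUB     → [-6]
PUSH 6  → [-6, 6]
STORE 0 → [-6]
NEG     → [6]

6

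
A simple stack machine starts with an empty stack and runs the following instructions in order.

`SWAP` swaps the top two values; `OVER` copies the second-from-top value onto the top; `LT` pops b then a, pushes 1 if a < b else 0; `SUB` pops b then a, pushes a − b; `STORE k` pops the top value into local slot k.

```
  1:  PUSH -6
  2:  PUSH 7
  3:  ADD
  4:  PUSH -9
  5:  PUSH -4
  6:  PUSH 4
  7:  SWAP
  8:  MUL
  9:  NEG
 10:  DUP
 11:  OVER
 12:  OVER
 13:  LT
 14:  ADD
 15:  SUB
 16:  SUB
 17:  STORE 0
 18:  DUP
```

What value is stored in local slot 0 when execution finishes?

PUSH -6 → -6
PUSH 7  → -6 7
ADD     → 1
PUSH -9 → 1 -9
PUSH -4 → 1 -9 -4
PUSH 4  → 1 -9 -4 4
SWAP    → 1 -9 4 -4
MUL     → 1 -9 -16
NEG     → 1 -9 16
DUP     → 1 -9 16 16
OVER    → 1 -9 16 16 16
OVER    → 1 -9 16 16 16 16
LT      → 1 -9 16 16 0
ADD     → 1 -9 16 16
SUB     → 1 -9 0
SUB     → 1 -9
STORE 0 → 1
DUP     → 1 1

-9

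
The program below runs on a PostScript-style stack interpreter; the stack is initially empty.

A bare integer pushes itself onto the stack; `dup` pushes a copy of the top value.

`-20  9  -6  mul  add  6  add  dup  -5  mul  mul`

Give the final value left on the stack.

-20  [-20]
9    [-20, 9]
-6   [-20, 9, -6]
mul  [-20, -54]
add  [-74]
6    [-74, 6]
add  [-68]
dup  [-68, -68]
-5   [-68, -68, -5]
mul  [-68, 340]
mul  [-23120]

-23120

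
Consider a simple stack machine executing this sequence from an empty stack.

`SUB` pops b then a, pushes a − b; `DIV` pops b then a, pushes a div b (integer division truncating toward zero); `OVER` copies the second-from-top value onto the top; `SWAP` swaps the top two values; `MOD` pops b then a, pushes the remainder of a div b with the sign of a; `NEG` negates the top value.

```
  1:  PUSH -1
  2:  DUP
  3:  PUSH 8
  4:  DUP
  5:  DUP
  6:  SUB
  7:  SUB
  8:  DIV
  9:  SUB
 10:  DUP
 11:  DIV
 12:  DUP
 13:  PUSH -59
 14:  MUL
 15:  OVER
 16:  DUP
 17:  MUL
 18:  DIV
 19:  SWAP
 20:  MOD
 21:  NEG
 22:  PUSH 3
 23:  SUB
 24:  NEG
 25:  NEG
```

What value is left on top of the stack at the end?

PUSH -1  → -1
DUP      → -1 -1
PUSH 8   → -1 -1 8
DUP      → -1 -1 8 8
DUP      → -1 -1 8 8 8
SUB      → -1 -1 8 0
SUB      → -1 -1 8
DIV      → -1 0
SUB      → -1
DUP      → -1 -1
DIV      → 1
DUP      → 1 1
PUSH -59 → 1 1 -59
MUL      → 1 -59
OVER     → 1 -59 1
DUP      → 1 -59 1 1
MUL      → 1 -59 1
DIV      → 1 -59
SWAP     → -59 1
MOD      → 0
NEG      → 0
PUSH 3   → 0 3
SUB      → -3
NEG      → 3
NEG      → -3

-3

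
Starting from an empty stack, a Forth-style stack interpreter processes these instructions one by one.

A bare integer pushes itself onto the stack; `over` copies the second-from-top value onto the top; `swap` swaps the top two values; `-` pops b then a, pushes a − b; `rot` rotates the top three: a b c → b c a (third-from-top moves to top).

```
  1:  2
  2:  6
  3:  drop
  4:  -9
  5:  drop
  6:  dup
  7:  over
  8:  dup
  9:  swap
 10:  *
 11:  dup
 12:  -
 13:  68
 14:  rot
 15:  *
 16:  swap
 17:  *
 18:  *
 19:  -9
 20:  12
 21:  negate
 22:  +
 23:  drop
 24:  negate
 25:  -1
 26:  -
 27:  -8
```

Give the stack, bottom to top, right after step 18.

2    -> 2
6    -> 2 6
drop -> 2
-9   -> 2 -9
drop -> 2
dup  -> 2 2
over -> 2 2 2
dup  -> 2 2 2 2
swap -> 2 2 2 2
*    -> 2 2 4
dup  -> 2 2 4 4
-    -> 2 2 0
68   -> 2 2 0 68
rot  -> 2 0 68 2
*    -> 2 0 136
swap -> 2 136 0
*    -> 2 0
*    -> 0

[0]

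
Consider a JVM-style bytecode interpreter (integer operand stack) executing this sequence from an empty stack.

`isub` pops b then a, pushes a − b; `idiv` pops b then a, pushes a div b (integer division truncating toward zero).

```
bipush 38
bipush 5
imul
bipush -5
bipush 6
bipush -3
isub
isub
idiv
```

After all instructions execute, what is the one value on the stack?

bipush 38  38
bipush 5   38 5
imul       190
bipush -5  190 -5
bipush 6   190 -5 6
bipush -3  190 -5 6 -3
isub       190 -5 9
isub       190 -14
idiv       -13

-13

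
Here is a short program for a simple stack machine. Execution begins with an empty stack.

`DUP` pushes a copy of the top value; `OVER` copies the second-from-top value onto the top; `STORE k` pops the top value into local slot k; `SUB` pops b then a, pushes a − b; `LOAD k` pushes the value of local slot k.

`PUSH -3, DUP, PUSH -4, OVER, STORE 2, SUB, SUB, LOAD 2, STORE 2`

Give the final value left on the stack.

PUSH -3 -> -3
DUP     -> -3 -3
PUSH -4 -> -3 -3 -4
OVER    -> -3 -3 -4 -3
STORE 2 -> -3 -3 -4
SUB     -> -3 1
SUB     -> -4
LOAD 2  -> -4 -3
STORE 2 -> -4

-4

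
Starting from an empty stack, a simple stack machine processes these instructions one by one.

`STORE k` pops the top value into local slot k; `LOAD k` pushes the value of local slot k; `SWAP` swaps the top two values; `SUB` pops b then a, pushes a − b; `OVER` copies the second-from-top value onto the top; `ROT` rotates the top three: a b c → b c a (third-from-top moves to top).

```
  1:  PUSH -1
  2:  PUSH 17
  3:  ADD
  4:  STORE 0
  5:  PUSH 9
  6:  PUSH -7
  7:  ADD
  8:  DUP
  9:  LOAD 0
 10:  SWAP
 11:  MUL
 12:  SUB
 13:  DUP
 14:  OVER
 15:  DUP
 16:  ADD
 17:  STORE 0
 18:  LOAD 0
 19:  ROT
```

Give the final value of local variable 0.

PUSH -1 → [-1]
PUSH 17 → [-1, 17]
ADD     → [16]
STORE 0 → []
PUSH 9  → [9]
PUSH -7 → [9, -7]
ADD     → [2]
DUP     → [2, 2]
LOAD 0  → [2, 2, 16]
SWAP    → [2, 16, 2]
MUL     → [2, 32]
SUB     → [-30]
DUP     → [-30, -30]
OVER    → [-30, -30, -30]
DUP     → [-30, -30, -30, -30]
ADD     → [-30, -30, -60]
STORE 0 → [-30, -30]
LOAD 0  → [-30, -30, -60]
ROT     → [-30, -60, -30]

-60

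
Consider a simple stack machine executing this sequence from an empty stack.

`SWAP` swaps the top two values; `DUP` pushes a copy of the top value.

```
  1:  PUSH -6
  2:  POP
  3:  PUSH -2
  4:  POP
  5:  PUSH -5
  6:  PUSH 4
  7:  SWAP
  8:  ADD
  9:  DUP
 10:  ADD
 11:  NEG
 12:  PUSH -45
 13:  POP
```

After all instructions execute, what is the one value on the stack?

2

PUSH -6  → -6
POP      → (empty)
PUSH -2  → -2
POP      → (empty)
PUSH -5  → -5
PUSH 4   → -5 4
SWAP     → 4 -5
ADD      → -1
DUP      → -1 -1
ADD      → -2
NEG      → 2
PUSH -45 → 2 -45
POP      → 2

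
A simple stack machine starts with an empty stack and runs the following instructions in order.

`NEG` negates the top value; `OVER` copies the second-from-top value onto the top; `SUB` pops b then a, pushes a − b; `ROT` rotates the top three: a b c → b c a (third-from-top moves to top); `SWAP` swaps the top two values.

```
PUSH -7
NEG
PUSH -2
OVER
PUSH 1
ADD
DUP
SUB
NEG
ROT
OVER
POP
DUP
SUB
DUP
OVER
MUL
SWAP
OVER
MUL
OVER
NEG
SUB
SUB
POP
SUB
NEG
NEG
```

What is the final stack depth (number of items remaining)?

1

PUSH -7 → -7
NEG     → 7
PUSH -2 → 7 -2
OVER    → 7 -2 7
PUSH 1  → 7 -2 7 1
ADD     → 7 -2 8
DUP     → 7 -2 8 8
SUB     → 7 -2 0
NEG     → 7 -2 0
ROT     → -2 0 7
OVER    → -2 0 7 0
POP     → -2 0 7
DUP     → -2 0 7 7
SUB     → -2 0 0
DUP     → -2 0 0 0
OVER    → -2 0 0 0 0
MUL     → -2 0 0 0
SWAP    → -2 0 0 0
OVER    → -2 0 0 0 0
MUL     → -2 0 0 0
OVER    → -2 0 0 0 0
NEG     → -2 0 0 0 0
SUB     → -2 0 0 0
SUB     → -2 0 0
POP     → -2 0
SUB     → -2
NEG     → 2
NEG     → -2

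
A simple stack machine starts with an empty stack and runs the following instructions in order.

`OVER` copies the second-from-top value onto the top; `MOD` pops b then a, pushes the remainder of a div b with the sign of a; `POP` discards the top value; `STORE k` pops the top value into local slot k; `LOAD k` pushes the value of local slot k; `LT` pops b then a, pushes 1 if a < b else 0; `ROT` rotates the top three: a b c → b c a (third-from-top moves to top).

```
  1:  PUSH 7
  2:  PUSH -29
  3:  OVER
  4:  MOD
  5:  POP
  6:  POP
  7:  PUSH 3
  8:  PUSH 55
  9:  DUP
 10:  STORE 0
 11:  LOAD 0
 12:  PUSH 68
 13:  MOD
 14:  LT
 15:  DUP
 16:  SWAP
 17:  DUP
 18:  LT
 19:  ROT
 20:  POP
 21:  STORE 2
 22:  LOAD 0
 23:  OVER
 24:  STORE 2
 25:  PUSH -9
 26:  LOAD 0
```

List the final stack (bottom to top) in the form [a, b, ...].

PUSH 7   -> [7]
PUSH -29 -> [7, -29]
OVER     -> [7, -29, 7]
MOD      -> [7, -1]
POP      -> [7]
POP      -> []
PUSH 3   -> [3]
PUSH 55  -> [3, 55]
DUP      -> [3, 55, 55]
STORE 0  -> [3, 55]
LOAD 0   -> [3, 55, 55]
PUSH 68  -> [3, 55, 55, 68]
MOD      -> [3, 55, 55]
LT       -> [3, 0]
DUP      -> [3, 0, 0]
SWAP     -> [3, 0, 0]
DUP      -> [3, 0, 0, 0]
LT       -> [3, 0, 0]
ROT      -> [0, 0, 3]
POP      -> [0, 0]
STORE 2  -> [0]
LOAD 0   -> [0, 55]
OVER     -> [0, 55, 0]
STORE 2  -> [0, 55]
PUSH -9  -> [0, 55, -9]
LOAD 0   -> [0, 55, -9, 55]

[0, 55, -9, 55]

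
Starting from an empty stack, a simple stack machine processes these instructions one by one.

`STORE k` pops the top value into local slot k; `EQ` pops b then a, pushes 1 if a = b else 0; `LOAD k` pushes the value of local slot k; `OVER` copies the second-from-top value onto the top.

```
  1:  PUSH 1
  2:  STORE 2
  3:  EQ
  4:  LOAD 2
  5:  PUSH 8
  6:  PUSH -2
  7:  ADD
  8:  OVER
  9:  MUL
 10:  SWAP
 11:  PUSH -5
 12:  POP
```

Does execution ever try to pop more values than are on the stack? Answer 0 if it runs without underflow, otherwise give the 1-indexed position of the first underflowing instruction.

PUSH 1   [1]
STORE 2  []
EQ  — needs 2 operands, stack has 0 → underflow

3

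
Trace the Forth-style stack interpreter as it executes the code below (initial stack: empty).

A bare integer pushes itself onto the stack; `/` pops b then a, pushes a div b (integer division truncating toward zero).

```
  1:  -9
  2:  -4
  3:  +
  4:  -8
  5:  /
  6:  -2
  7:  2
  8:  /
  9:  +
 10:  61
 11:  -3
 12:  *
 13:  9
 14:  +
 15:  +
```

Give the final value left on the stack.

-9 -> -9
-4 -> -9 -4
+  -> -13
-8 -> -13 -8
/  -> 1
-2 -> 1 -2
2  -> 1 -2 2
/  -> 1 -1
+  -> 0
61 -> 0 61
-3 -> 0 61 -3
*  -> 0 -183
9  -> 0 -183 9
+  -> 0 -174
+  -> -174

-174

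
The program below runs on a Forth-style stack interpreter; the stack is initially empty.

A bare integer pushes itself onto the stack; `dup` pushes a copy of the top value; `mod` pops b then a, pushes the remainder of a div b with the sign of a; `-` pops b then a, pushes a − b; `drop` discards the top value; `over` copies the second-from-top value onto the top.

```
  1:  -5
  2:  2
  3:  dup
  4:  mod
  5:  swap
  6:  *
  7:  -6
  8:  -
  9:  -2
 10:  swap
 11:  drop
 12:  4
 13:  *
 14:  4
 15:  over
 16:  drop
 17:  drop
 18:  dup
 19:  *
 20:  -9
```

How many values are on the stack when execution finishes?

-5    [-5]
2     [-5, 2]
dup   [-5, 2, 2]
mod   [-5, 0]
swap  [0, -5]
*     [0]
-6    [0, -6]
-     [6]
-2    [6, -2]
swap  [-2, 6]
drop  [-2]
4     [-2, 4]
*     [-8]
4     [-8, 4]
over  [-8, 4, -8]
drop  [-8, 4]
drop  [-8]
dup   [-8, -8]
*     [64]
-9    [64, -9]

2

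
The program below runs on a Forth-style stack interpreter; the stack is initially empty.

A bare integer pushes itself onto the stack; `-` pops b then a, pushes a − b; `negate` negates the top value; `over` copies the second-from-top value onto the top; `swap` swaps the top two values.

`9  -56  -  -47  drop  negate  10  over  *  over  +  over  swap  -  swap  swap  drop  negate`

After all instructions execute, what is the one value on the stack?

65

9      → 9
-56    → 9 -56
-      → 65
-47    → 65 -47
drop   → 65
negate → -65
10     → -65 10
over   → -65 10 -65
*      → -65 -650
over   → -65 -650 -65
+      → -65 -715
over   → -65 -715 -65
swap   → -65 -65 -715
-      → -65 650
swap   → 650 -65
swap   → -65 650
drop   → -65
negate → 65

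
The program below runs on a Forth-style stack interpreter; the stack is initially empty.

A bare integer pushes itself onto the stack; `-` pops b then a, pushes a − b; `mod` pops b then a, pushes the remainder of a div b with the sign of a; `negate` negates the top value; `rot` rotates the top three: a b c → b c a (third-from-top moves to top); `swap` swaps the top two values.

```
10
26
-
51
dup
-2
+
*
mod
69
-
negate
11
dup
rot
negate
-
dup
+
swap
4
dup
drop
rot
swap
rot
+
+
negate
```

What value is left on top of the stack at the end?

-207

10      [10]
26      [10, 26]
-       [-16]
51      [-16, 51]
dup     [-16, 51, 51]
-2      [-16, 51, 51, -2]
+       [-16, 51, 49]
*       [-16, 2499]
mod     [-16]
69      [-16, 69]
-       [-85]
negate  [85]
11      [85, 11]
dup     [85, 11, 11]
rot     [11, 11, 85]
negate  [11, 11, -85]
-       [11, 96]
dup     [11, 96, 96]
+       [11, 192]
swap    [192, 11]
4       [192, 11, 4]
dup     [192, 11, 4, 4]
drop    [192, 11, 4]
rot     [11, 4, 192]
swap    [11, 192, 4]
rot     [192, 4, 11]
+       [192, 15]
+       [207]
negate  [-207]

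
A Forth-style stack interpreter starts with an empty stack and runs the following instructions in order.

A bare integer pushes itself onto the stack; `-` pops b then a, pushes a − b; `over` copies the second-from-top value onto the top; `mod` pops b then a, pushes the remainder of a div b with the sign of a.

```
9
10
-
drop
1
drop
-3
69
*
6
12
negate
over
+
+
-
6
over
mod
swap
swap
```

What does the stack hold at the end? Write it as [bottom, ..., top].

9      : 9
10     : 9 10
-      : -1
drop   : (empty)
1      : 1
drop   : (empty)
-3     : -3
69     : -3 69
*      : -207
6      : -207 6
12     : -207 6 12
negate : -207 6 -12
over   : -207 6 -12 6
+      : -207 6 -6
+      : -207 0
-      : -207
6      : -207 6
over   : -207 6 -207
mod    : -207 6
swap   : 6 -207
swap   : -207 6

[-207, 6]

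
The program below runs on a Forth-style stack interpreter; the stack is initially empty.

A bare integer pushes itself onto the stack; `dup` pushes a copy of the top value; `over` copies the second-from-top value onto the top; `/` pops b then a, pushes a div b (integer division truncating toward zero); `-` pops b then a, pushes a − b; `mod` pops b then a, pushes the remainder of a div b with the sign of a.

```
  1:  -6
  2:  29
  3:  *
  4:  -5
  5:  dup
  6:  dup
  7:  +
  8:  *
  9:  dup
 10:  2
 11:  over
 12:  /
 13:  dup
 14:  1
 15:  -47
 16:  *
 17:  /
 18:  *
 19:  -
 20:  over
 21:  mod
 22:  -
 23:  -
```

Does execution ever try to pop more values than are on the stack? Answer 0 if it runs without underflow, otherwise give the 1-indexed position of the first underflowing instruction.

-6   → -6
29   → -6 29
*    → -174
-5   → -174 -5
dup  → -174 -5 -5
dup  → -174 -5 -5 -5
+    → -174 -5 -10
*    → -174 50
dup  → -174 50 50
2    → -174 50 50 2
over → -174 50 50 2 50
/    → -174 50 50 0
dup  → -174 50 50 0 0
1    → -174 50 50 0 0 1
-47  → -174 50 50 0 0 1 -47
*    → -174 50 50 0 0 -47
/    → -174 50 50 0 0
*    → -174 50 50 0
-    → -174 50 50
over → -174 50 50 50
mod  → -174 50 0
-    → -174 50
-    → -224

0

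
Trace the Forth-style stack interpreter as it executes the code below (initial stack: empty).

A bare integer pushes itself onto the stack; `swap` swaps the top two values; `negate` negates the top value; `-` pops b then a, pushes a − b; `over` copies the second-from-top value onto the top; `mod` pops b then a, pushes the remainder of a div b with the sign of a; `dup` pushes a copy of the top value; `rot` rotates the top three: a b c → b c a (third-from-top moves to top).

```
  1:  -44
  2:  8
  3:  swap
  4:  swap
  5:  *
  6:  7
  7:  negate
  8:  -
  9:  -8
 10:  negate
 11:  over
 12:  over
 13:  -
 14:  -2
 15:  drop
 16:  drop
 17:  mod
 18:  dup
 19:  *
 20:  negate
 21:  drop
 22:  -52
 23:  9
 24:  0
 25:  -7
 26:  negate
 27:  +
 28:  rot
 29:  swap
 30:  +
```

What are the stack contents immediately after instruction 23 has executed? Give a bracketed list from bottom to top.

-44    : -44
8      : -44 8
swap   : 8 -44
swap   : -44 8
*      : -352
7      : -352 7
negate : -352 -7
-      : -345
-8     : -345 -8
negate : -345 8
over   : -345 8 -345
over   : -345 8 -345 8
-      : -345 8 -353
-2     : -345 8 -353 -2
drop   : -345 8 -353
drop   : -345 8
mod    : -1
dup    : -1 -1
*      : 1
negate : -1
drop   : (empty)
-52    : -52
9      : -52 9

[-52, 9]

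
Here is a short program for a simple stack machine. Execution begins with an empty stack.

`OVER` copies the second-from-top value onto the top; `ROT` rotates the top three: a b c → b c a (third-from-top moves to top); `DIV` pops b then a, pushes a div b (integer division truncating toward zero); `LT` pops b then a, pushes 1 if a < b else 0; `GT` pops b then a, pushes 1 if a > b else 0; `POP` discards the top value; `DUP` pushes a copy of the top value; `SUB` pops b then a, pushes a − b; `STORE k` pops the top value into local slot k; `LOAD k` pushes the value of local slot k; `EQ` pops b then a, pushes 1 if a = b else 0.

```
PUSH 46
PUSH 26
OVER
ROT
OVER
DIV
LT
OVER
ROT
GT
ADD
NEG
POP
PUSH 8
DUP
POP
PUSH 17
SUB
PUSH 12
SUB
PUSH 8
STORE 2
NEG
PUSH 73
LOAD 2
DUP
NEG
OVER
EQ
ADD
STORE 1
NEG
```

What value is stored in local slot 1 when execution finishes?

8

PUSH 46  46
PUSH 26  46 26
OVER     46 26 46
ROT      26 46 46
OVER     26 46 46 46
DIV      26 46 1
LT       26 0
OVER     26 0 26
ROT      0 26 26
GT       0 0
ADD      0
NEG      0
POP      (empty)
PUSH 8   8
DUP      8 8
POP      8
PUSH 17  8 17
SUB      -9
PUSH 12  -9 12
SUB      -21
PUSH 8   -21 8
STORE 2  -21
NEG      21
PUSH 73  21 73
LOAD 2   21 73 8
DUP      21 73 8 8
NEG      21 73 8 -8
OVER     21 73 8 -8 8
EQ       21 73 8 0
ADD      21 73 8
STORE 1  21 73
NEG      21 -73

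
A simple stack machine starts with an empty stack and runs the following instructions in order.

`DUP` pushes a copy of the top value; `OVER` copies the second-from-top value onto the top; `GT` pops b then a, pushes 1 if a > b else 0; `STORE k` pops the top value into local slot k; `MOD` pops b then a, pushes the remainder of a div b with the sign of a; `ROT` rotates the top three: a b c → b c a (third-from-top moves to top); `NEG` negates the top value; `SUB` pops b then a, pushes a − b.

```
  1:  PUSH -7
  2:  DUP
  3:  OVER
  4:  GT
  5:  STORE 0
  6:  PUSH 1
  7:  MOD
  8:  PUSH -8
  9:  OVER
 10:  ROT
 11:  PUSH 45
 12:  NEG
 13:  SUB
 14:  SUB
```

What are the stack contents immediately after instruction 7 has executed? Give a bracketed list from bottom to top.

[0]

PUSH -7  -7
DUP      -7 -7
OVER     -7 -7 -7
GT       -7 0
STORE 0  -7
PUSH 1   -7 1
MOD      0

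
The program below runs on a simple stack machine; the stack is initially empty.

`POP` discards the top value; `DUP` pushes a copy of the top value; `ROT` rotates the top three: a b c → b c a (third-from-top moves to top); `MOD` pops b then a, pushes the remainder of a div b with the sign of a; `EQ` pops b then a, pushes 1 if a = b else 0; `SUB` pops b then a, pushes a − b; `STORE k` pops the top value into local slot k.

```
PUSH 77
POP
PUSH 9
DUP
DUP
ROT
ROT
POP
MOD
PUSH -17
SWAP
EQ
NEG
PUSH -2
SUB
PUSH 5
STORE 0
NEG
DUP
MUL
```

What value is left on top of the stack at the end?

4

PUSH 77   77
POP       (empty)
PUSH 9    9
DUP       9 9
DUP       9 9 9
ROT       9 9 9
ROT       9 9 9
POP       9 9
MOD       0
PUSH -17  0 -17
SWAP      -17 0
EQ        0
NEG       0
PUSH -2   0 -2
SUB       2
PUSH 5    2 5
STORE 0   2
NEG       -2
DUP       -2 -2
MUL       4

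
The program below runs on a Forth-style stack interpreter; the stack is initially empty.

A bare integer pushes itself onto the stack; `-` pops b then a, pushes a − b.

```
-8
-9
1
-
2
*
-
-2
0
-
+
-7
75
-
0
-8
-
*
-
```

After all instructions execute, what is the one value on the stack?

-8  [-8]
-9  [-8, -9]
1   [-8, -9, 1]
-   [-8, -10]
2   [-8, -10, 2]
*   [-8, -20]
-   [12]
-2  [12, -2]
0   [12, -2, 0]
-   [12, -2]
+   [10]
-7  [10, -7]
75  [10, -7, 75]
-   [10, -82]
0   [10, -82, 0]
-8  [10, -82, 0, -8]
-   [10, -82, 8]
*   [10, -656]
-   [666]

666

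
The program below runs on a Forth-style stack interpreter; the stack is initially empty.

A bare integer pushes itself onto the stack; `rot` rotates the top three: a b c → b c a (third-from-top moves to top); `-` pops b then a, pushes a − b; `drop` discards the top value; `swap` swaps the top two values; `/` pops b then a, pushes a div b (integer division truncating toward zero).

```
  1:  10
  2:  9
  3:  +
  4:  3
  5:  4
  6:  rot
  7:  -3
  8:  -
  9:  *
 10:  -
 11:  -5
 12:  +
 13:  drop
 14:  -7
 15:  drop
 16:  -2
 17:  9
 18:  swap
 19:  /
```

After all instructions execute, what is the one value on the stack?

-4

10    10
9     10 9
+     19
3     19 3
4     19 3 4
rot   3 4 19
-3    3 4 19 -3
-     3 4 22
*     3 88
-     -85
-5    -85 -5
+     -90
drop  (empty)
-7    -7
drop  (empty)
-2    -2
9     -2 9
swap  9 -2
/     -4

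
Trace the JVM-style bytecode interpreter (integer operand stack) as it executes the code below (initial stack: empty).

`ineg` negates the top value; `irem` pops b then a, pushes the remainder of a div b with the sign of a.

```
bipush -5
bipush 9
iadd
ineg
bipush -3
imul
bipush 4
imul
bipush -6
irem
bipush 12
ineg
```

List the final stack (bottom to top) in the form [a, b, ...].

[0, -12]

bipush -5  [-5]
bipush 9   [-5, 9]
iadd       [4]
ineg       [-4]
bipush -3  [-4, -3]
imul       [12]
bipush 4   [12, 4]
imul       [48]
bipush -6  [48, -6]
irem       [0]
bipush 12  [0, 12]
ineg       [0, -12]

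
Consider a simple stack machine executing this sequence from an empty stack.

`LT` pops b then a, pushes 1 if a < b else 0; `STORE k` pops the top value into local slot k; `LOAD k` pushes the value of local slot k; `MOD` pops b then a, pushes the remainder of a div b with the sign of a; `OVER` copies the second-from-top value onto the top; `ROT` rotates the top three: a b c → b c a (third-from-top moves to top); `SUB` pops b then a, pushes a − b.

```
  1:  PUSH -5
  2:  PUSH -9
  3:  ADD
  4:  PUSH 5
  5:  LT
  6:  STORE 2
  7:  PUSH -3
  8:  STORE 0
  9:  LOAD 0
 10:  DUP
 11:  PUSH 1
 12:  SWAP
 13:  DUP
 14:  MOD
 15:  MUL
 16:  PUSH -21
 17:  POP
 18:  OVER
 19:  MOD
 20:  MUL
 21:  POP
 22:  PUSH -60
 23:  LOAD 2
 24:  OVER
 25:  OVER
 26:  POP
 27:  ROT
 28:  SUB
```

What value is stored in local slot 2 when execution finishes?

PUSH -5  -> -5
PUSH -9  -> -5 -9
ADD      -> -14
PUSH 5   -> -14 5
LT       -> 1
STORE 2  -> (empty)
PUSH -3  -> -3
STORE 0  -> (empty)
LOAD 0   -> -3
DUP      -> -3 -3
PUSH 1   -> -3 -3 1
SWAP     -> -3 1 -3
DUP      -> -3 1 -3 -3
MOD      -> -3 1 0
MUL      -> -3 0
PUSH -21 -> -3 0 -21
POP      -> -3 0
OVER     -> -3 0 -3
MOD      -> -3 0
MUL      -> 0
POP      -> (empty)
PUSH -60 -> -60
LOAD 2   -> -60 1
OVER     -> -60 1 -60
OVER     -> -60 1 -60 1
POP      -> -60 1 -60
ROT      -> 1 -60 -60
SUB      -> 1 0

1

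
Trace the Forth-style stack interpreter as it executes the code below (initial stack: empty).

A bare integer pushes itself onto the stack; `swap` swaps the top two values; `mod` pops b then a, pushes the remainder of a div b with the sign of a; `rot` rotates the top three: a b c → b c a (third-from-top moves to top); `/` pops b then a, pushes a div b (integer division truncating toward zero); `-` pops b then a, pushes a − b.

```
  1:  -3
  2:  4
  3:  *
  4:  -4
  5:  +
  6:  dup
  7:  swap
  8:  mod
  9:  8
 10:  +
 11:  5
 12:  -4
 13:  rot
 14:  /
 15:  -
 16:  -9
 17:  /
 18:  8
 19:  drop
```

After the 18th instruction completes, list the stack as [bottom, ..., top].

-3    [-3]
4     [-3, 4]
*     [-12]
-4    [-12, -4]
+     [-16]
dup   [-16, -16]
swap  [-16, -16]
mod   [0]
8     [0, 8]
+     [8]
5     [8, 5]
-4    [8, 5, -4]
rot   [5, -4, 8]
/     [5, 0]
-     [5]
-9    [5, -9]
/     [0]
8     [0, 8]

[0, 8]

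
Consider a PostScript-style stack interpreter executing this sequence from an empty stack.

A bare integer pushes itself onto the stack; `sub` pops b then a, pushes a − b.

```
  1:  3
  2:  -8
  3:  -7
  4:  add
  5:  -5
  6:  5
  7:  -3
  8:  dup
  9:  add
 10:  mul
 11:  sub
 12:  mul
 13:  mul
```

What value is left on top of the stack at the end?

-1125

3   -> 3
-8  -> 3 -8
-7  -> 3 -8 -7
add -> 3 -15
-5  -> 3 -15 -5
5   -> 3 -15 -5 5
-3  -> 3 -15 -5 5 -3
dup -> 3 -15 -5 5 -3 -3
add -> 3 -15 -5 5 -6
mul -> 3 -15 -5 -30
sub -> 3 -15 25
mul -> 3 -375
mul -> -1125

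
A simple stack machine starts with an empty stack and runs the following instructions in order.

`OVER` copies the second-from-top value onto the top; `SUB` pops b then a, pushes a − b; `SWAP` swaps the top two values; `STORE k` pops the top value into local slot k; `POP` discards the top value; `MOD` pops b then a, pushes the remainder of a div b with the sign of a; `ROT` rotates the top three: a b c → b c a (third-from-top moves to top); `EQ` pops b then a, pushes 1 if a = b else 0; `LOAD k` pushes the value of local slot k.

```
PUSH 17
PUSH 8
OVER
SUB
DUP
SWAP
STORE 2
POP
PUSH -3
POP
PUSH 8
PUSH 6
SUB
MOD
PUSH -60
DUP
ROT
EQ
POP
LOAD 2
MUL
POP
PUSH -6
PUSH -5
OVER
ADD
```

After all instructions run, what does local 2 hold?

-9

PUSH 17  -> [17]
PUSH 8   -> [17, 8]
OVER     -> [17, 8, 17]
SUB      -> [17, -9]
DUP      -> [17, -9, -9]
SWAP     -> [17, -9, -9]
STORE 2  -> [17, -9]
POP      -> [17]
PUSH -3  -> [17, -3]
POP      -> [17]
PUSH 8   -> [17, 8]
PUSH 6   -> [17, 8, 6]
SUB      -> [17, 2]
MOD      -> [1]
PUSH -60 -> [1, -60]
DUP      -> [1, -60, -60]
ROT      -> [-60, -60, 1]
EQ       -> [-60, 0]
POP      -> [-60]
LOAD 2   -> [-60, -9]
MUL      -> [540]
POP      -> []
PUSH -6  -> [-6]
PUSH -5  -> [-6, -5]
OVER     -> [-6, -5, -6]
ADD      -> [-6, -11]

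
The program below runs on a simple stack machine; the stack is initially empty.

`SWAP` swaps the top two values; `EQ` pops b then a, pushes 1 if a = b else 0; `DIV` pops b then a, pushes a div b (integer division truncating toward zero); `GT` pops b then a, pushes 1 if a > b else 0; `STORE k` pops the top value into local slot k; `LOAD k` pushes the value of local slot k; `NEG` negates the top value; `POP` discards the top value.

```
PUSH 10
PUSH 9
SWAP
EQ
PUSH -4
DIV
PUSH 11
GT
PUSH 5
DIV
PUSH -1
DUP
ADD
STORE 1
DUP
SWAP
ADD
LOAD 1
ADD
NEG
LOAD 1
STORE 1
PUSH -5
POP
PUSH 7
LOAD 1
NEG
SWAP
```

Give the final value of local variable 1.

-2

PUSH 10 : [10]
PUSH 9  : [10, 9]
SWAP    : [9, 10]
EQ      : [0]
PUSH -4 : [0, -4]
DIV     : [0]
PUSH 11 : [0, 11]
GT      : [0]
PUSH 5  : [0, 5]
DIV     : [0]
PUSH -1 : [0, -1]
DUP     : [0, -1, -1]
ADD     : [0, -2]
STORE 1 : [0]
DUP     : [0, 0]
SWAP    : [0, 0]
ADD     : [0]
LOAD 1  : [0, -2]
ADD     : [-2]
NEG     : [2]
LOAD 1  : [2, -2]
STORE 1 : [2]
PUSH -5 : [2, -5]
POP     : [2]
PUSH 7  : [2, 7]
LOAD 1  : [2, 7, -2]
NEG     : [2, 7, 2]
SWAP    : [2, 2, 7]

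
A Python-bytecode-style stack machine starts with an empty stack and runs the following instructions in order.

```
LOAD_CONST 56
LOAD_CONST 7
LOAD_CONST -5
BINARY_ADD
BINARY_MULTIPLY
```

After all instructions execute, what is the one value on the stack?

112

LOAD_CONST 56   -> 56
LOAD_CONST 7    -> 56 7
LOAD_CONST -5   -> 56 7 -5
BINARY_ADD      -> 56 2
BINARY_MULTIPLY -> 112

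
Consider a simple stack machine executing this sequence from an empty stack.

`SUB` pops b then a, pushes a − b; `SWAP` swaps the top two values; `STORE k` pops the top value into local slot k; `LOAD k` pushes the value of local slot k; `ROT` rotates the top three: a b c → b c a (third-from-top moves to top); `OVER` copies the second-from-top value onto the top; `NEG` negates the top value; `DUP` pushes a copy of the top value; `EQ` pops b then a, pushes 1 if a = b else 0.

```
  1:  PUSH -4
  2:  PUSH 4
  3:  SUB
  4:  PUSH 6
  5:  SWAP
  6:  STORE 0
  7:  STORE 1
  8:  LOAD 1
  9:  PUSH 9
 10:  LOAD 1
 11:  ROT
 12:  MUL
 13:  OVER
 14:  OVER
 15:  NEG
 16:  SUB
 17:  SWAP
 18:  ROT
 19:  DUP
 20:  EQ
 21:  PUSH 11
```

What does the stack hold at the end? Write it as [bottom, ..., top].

PUSH -4  -4
PUSH 4   -4 4
SUB      -8
PUSH 6   -8 6
SWAP     6 -8
STORE 0  6
STORE 1  (empty)
LOAD 1   6
PUSH 9   6 9
LOAD 1   6 9 6
ROT      9 6 6
MUL      9 36
OVER     9 36 9
OVER     9 36 9 36
NEG      9 36 9 -36
SUB      9 36 45
SWAP     9 45 36
ROT      45 36 9
DUP      45 36 9 9
EQ       45 36 1
PUSH 11  45 36 1 11

[45, 36, 1, 11]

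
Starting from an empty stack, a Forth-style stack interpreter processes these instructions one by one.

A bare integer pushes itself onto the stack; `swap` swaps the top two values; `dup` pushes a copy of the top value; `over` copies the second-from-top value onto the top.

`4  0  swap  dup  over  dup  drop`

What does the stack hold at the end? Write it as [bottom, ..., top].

[0, 4, 4, 4]

4    -> [4]
0    -> [4, 0]
swap -> [0, 4]
dup  -> [0, 4, 4]
over -> [0, 4, 4, 4]
dup  -> [0, 4, 4, 4, 4]
drop -> [0, 4, 4, 4]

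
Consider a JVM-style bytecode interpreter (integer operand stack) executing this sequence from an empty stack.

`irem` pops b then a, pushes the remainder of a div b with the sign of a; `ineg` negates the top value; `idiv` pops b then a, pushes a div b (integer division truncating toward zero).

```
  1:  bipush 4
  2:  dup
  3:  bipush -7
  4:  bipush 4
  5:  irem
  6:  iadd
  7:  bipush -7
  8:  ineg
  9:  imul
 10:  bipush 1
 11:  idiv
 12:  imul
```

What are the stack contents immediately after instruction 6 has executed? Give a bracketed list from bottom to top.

[4, 1]

bipush 4  → [4]
dup       → [4, 4]
bipush -7 → [4, 4, -7]
bipush 4  → [4, 4, -7, 4]
irem      → [4, 4, -3]
iadd      → [4, 1]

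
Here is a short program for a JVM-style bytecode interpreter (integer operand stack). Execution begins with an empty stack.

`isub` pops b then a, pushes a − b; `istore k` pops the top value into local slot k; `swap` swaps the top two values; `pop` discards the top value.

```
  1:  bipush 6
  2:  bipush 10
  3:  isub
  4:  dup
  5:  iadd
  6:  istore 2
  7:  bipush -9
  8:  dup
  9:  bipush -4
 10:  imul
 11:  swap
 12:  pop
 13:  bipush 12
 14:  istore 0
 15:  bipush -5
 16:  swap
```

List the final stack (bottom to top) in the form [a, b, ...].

[-5, 36]

bipush 6  -> [6]
bipush 10 -> [6, 10]
isub      -> [-4]
dup       -> [-4, -4]
iadd      -> [-8]
istore 2  -> []
bipush -9 -> [-9]
dup       -> [-9, -9]
bipush -4 -> [-9, -9, -4]
imul      -> [-9, 36]
swap      -> [36, -9]
pop       -> [36]
bipush 12 -> [36, 12]
istore 0  -> [36]
bipush -5 -> [36, -5]
swap      -> [-5, 36]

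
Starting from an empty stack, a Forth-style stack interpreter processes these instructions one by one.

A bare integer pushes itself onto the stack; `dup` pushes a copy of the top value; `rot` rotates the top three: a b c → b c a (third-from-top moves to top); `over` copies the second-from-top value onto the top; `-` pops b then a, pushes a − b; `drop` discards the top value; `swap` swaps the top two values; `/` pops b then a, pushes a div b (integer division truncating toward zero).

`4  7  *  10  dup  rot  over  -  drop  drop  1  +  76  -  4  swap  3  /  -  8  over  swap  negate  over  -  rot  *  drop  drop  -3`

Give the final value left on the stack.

4      : [4]
7      : [4, 7]
*      : [28]
10     : [28, 10]
dup    : [28, 10, 10]
rot    : [10, 10, 28]
over   : [10, 10, 28, 10]
-      : [10, 10, 18]
drop   : [10, 10]
drop   : [10]
1      : [10, 1]
+      : [11]
76     : [11, 76]
-      : [-65]
4      : [-65, 4]
swap   : [4, -65]
3      : [4, -65, 3]
/      : [4, -21]
-      : [25]
8      : [25, 8]
over   : [25, 8, 25]
swap   : [25, 25, 8]
negate : [25, 25, -8]
over   : [25, 25, -8, 25]
-      : [25, 25, -33]
rot    : [25, -33, 25]
*      : [25, -825]
drop   : [25]
drop   : []
-3     : [-3]

-3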